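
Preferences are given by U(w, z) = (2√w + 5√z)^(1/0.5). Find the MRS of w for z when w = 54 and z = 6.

For CES with ρ = 0.5, MRS = (2/5)·√(z/w).
At (54, 6): MRS = 2/15.
So at (54, 6) the consumer would give up 2/15 units of z for one more unit of w.

MRS = 2/15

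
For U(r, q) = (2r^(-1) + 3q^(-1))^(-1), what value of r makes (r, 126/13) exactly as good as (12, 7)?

r = 7

U depends on (r, q) only through S = 2r^(-1) + 3q^(-1), so equal utility means equal S. At (12, 7): S = 25/42.
With q = 126/13: 3·(126/13)^(-1) = 13/42, so 2r^(-1) = 25/42 − 13/42 = 2/7, i.e. r^(-1) = 1/7.
Hence r = 1/(1/7) = 7.
Check: U(7, 126/13) = 1.68.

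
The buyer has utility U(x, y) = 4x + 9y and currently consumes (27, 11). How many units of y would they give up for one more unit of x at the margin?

MU_x = 4, MU_y = 9, so MRS = 4/9 at every bundle.
At (27, 11): MRS = 4/9.
That is, one extra unit of x is worth 4/9 units of y at the margin.

MRS = 4/9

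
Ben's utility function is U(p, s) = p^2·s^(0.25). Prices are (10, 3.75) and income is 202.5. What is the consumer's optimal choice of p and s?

p* = 18, s* = 6

MU_p = 2·p·s^(0.25) and MU_s = 0.25·p^2·s^(-0.75).
MRS = MU_p/MU_s = (8)·s/p.
Tangency: set MRS = p_p/p_s = 10/3.75 = 8/3.
So (8)·s/p = 8/3, i.e. s = (1/3)·p.
Substitute into the budget 10·p + 3.75·s = 202.5: 11.25·p = 202.5, so p* = 18.
Then s* = (1/3)·18 = 6.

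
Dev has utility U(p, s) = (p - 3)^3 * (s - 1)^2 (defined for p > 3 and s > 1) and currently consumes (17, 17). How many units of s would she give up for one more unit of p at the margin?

MU_p = 3·(p−3)^2·(s−1)^2, MU_s = 2·(p−3)^3·(s−1).
MRS = (3/2)·(s−1)/(p−3).
At (17, 17): MRS = 12/7.
So at (17, 17) the consumer would give up 12/7 units of s for one more unit of p.

MRS = 12/7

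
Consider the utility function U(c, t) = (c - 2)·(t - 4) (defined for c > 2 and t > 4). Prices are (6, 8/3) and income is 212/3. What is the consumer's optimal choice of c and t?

c* = 6, t* = 13

MU_c = (t−4), MU_t = (c−2).
MRS = (t−4)/(c−2).
Tangency: set MRS = p_c/p_t = 6/(8/3) = 2.25.
So (t − 4)/(c − 2) = 2.25, i.e. (t − 4) = 2.25·(c − 2).
Rewrite the budget in excess-of-subsistence terms: 6·(c − 2) + (8/3)·(t − 4) = 212/3 − 6·2 − (8/3)·4 = 48.
Substituting, 12·(c − 2) = 48, so c − 2 = 4 and c* = 6.
Then t − 4 = 2.25·4 = 9, so t* = 13.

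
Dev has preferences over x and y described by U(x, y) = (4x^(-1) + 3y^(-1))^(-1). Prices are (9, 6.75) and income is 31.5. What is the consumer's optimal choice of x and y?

x* = 2, y* = 2

For CES with ρ = -1, MRS = (4/3)·(y/x)^2.
Tangency: set MRS = p_x/p_y = 9/6.75 = 4/3.
So (y/x)^2 = 1; taking the square root, y/x = 1, i.e. y = x.
Substitute into the budget 9·x + 6.75·y = 31.5: 15.75·x = 31.5, so x* = 2 and y* = 2.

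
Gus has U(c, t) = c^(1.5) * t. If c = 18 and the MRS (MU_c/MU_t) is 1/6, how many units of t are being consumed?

MU_c = 1.5·√c·t and MU_t = c^(1.5).
MRS = MU_c/MU_t = (1.5)·t/c.
Substitute c = 18: MRS = t/12. Setting t/12 = 1/6 gives t = (1/6)·12 = 2.

t = 2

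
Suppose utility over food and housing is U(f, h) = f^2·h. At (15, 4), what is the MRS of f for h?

MU_f = 2·f·h and MU_h = f^2.
MRS = MU_f/MU_h = (2/1)·h/f.
At (15, 4): MRS = 8/15.
The indifference curve has slope −8/15 at this bundle.

MRS = 8/15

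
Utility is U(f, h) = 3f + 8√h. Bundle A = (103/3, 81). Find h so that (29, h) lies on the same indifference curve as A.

U(103/3, 81) = 175.
Set U(29, h) = 175 and solve.
With f = 29: 8√h = 175 − 3·29 = 88, so √h = 11 and h = 121.
Check: U(29, 121) = 175.

h = 121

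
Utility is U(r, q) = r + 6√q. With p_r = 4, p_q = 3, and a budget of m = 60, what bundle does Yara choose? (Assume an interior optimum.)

MU_r = 1, MU_q = 6/(2√q).
MRS = 1 ÷ (6/(2√q)).
Tangency: set MRS = p_r/p_q = 4/3.
MRS depends only on q: (1/3)·√q = 4/3 ⇒ √q = (4/3)/(1/3) = 4 ⇒ q* = 16.
From the budget, 4·r = 60 − 3·16 = 12, so r* = 3.

r* = 3, q* = 16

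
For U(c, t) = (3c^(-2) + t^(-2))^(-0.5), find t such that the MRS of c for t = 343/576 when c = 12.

t = 7

For CES with ρ = -2, MRS = (3/1)·(t/c)^3.
Setting (3/1)·(t/12)^3 = 343/576 gives (t/12)^3 = 343/1728, so t/12 = 7/12 and t = 7.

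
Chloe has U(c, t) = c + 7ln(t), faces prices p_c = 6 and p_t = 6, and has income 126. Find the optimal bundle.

MU_c = 1, MU_t = 7/t.
MRS = 1 ÷ (7/t).
Tangency: set MRS = p_c/p_t = 6/6 = 1.
MRS depends only on t: (1/7)·t = 1 ⇒ t* = 1/(1/7) = 7.
From the budget, 6·c = 126 − 6·7 = 84, so c* = 14.

c* = 14, t* = 7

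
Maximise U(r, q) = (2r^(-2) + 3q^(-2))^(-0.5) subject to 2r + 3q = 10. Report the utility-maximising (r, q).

r* = 2, q* = 2

For CES with ρ = -2, MRS = (2/3)·(q/r)^3.
Tangency: set MRS = p_r/p_q = 2/3.
So (q/r)^3 = 1; taking the cube root, q/r = 1, i.e. q = r.
Substitute into the budget 2·r + 3·q = 10: 5·r = 10, so r* = 2 and q* = 2.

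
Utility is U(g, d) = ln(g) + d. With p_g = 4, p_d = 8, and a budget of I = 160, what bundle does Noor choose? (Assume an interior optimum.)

MU_g = 1/g, MU_d = 1.
MRS = 1/g ÷ 1.
Tangency: set MRS = p_g/p_d = 4/8 = 0.5.
MRS depends only on g: 1/g = 0.5 ⇒ g* = 1/0.5 = 2.
From the budget, 8·d = 160 − 4·2 = 152, so d* = 19.

g* = 2, d* = 19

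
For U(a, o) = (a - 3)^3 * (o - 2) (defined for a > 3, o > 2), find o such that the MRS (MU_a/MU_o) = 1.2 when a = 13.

MU_a = 3·(a−3)^2·(o−2), MU_o = (a−3)^3.
MRS = (3/1)·(o−2)/(a−3).
Substitute a = 13: MRS = (o − 2)/(10/3). Setting this equal to 1.2 gives o − 2 = 1.2·(10/3) = 4, so o = 6.

o = 6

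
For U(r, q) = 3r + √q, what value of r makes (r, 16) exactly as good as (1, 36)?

U(1, 36) = 9.
Set U(r, 16) = 9 and solve.
With q = 16: √16 = 4, so 3r = 9 − 4 = 5 and r = 5/3.
Check: U(5/3, 16) = 9.

r = 5/3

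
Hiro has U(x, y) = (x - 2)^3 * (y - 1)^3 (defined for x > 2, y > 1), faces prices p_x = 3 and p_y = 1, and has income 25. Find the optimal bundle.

MU_x = 3·(x−2)^2·(y−1)^3, MU_y = 3·(x−2)^3·(y−1)^2.
MRS = (y−1)/(x−2).
Tangency: set MRS = p_x/p_y = 3/1 = 3.
So (y − 1)/(x − 2) = 3, i.e. (y − 1) = 3·(x − 2).
Rewrite the budget in excess-of-subsistence terms: 3·(x − 2) + 1·(y − 1) = 25 − 3·2 − 1·1 = 18.
Substituting, 6·(x − 2) = 18, so x − 2 = 3 and x* = 5.
Then y − 1 = 3·3 = 9, so y* = 10.

x* = 5, y* = 10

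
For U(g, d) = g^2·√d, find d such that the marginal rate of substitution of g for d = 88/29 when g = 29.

d = 22

MU_g = 2·g·√d and MU_d = 0.5·g^2·d^(-0.5).
MRS = MU_g/MU_d = (4)·d/g.
Substitute g = 29: MRS = d/7.25. Setting d/7.25 = 88/29 gives d = (88/29)·7.25 = 22.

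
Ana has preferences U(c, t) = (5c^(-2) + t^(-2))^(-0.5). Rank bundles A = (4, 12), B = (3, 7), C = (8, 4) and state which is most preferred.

Evaluate utility at each bundle:
U(A) = 1.769.
U(B) = 1.318.
U(C) = 2.667.
Highest utility is C, so C ≻ A ≻ B.

Bundle C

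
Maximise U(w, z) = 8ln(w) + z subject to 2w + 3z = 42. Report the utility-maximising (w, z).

MU_w = 8/w, MU_z = 1.
MRS = 8/w ÷ 1.
Tangency: set MRS = p_w/p_z = 2/3.
MRS depends only on w: 8/w = 2/3 ⇒ w* = 8/(2/3) = 12.
From the budget, 3·z = 42 − 2·12 = 18, so z* = 6.

w* = 12, z* = 6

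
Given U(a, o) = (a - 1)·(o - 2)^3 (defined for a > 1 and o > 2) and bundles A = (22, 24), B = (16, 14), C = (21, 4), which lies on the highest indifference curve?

Bundle A

Evaluate utility at each bundle:
U(A) = 223608.
U(B) = 25920.
U(C) = 160.
Highest utility is A, so A ≻ B ≻ C.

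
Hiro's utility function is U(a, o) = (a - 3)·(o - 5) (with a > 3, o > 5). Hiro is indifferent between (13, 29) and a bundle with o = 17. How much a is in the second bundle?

U(13, 29) = 240.
Set U(a, 17) = 240 and solve.
With o = 17: (17 − 5) = 12, so (a − 3) = 240/12 = 20.
So a = 3 + 20 = 23.
Check: U(23, 17) = 240.

a = 23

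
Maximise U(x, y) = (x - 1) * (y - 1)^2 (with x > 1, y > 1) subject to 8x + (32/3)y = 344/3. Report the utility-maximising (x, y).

MU_x = (y−1)^2, MU_y = 2·(x−1)·(y−1).
MRS = (1/2)·(y−1)/(x−1).
Tangency: set MRS = p_x/p_y = 8/(32/3) = 0.75.
So (1/2)·(y − 1)/(x − 1) = 0.75, i.e. (y − 1) = 1.5·(x − 1).
Rewrite the budget in excess-of-subsistence terms: 8·(x − 1) + (32/3)·(y − 1) = 344/3 − 8·1 − (32/3)·1 = 96.
Substituting, 24·(x − 1) = 96, so x − 1 = 4 and x* = 5.
Then y − 1 = 1.5·4 = 6, so y* = 7.

x* = 5, y* = 7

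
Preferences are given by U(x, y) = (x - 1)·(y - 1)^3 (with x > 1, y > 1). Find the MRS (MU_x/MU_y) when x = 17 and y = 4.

MU_x = (y−1)^3, MU_y = 3·(x−1)·(y−1)^2.
MRS = (1/3)·(y−1)/(x−1).
At (17, 4): MRS = 1/16.
That is, one extra unit of x is worth 1/16 units of y at the margin.

MRS = 1/16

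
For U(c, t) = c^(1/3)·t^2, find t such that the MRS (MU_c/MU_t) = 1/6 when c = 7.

MU_c = 1/3·c^(-2/3)·t^2 and MU_t = 2·c^(1/3)·t.
MRS = MU_c/MU_t = (1/6)·t/c.
Substitute c = 7: MRS = t/42. Setting t/42 = 1/6 gives t = (1/6)·42 = 7.

t = 7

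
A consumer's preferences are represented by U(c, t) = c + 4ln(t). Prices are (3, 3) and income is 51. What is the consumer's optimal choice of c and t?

c* = 13, t* = 4

MU_c = 1, MU_t = 4/t.
MRS = 1 ÷ (4/t).
Tangency: set MRS = p_c/p_t = 3/3 = 1.
MRS depends only on t: 0.25·t = 1 ⇒ t* = 1/0.25 = 4.
From the budget, 3·c = 51 − 3·4 = 39, so c* = 13.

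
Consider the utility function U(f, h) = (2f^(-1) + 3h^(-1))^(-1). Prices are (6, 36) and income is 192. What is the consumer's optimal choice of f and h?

For CES with ρ = -1, MRS = (2/3)·(h/f)^2.
Tangency: set MRS = p_f/p_h = 6/36 = 1/6.
So (h/f)^2 = 0.25; taking the square root, h/f = 0.5, i.e. h = 0.5·f.
Substitute into the budget 6·f + 36·h = 192: 24·f = 192, so f* = 8 and h* = 0.5·8 = 4.

f* = 8, h* = 4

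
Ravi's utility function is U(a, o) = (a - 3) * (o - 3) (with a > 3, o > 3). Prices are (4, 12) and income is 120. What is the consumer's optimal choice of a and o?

MU_a = (o−3), MU_o = (a−3).
MRS = (o−3)/(a−3).
Tangency: set MRS = p_a/p_o = 4/12 = 1/3.
So (o − 3)/(a − 3) = 1/3, i.e. (o − 3) = (1/3)·(a − 3).
Rewrite the budget in excess-of-subsistence terms: 4·(a − 3) + 12·(o − 3) = 120 − 4·3 − 12·3 = 72.
Substituting, 8·(a − 3) = 72, so a − 3 = 9 and a* = 12.
Then o − 3 = (1/3)·9 = 3, so o* = 6.

a* = 12, o* = 6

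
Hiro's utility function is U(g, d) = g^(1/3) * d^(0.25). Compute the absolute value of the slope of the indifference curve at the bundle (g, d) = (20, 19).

MU_g = 1/3·g^(-2/3)·d^(0.25) and MU_d = 0.25·g^(1/3)·d^(-0.75).
MRS = MU_g/MU_d = (4/3)·d/g.
At (20, 19): MRS = 19/15.
That is, one extra unit of g is worth 19/15 units of d at the margin.

MRS = 19/15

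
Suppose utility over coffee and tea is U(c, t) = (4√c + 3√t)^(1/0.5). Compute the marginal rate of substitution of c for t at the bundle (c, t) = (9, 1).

MRS = 4/9

For CES with ρ = 0.5, MRS = (4/3)·√(t/c).
At (9, 1): MRS = 4/9.
So at (9, 1) the consumer would give up 4/9 units of t for one more unit of c.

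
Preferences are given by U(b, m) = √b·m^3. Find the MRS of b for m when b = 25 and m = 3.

MRS = 1/50

MU_b = 0.5·b^(-0.5)·m^3 and MU_m = 3·√b·m^2.
MRS = MU_b/MU_m = (1/6)·m/b.
At (25, 3): MRS = 1/50.
That is, one extra unit of b is worth 1/50 units of m at the margin.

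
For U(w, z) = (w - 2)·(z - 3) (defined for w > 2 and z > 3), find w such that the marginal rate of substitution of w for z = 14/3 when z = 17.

MU_w = (z−3), MU_z = (w−2).
MRS = (z−3)/(w−2).
Substitute z = 17: MRS = 14/(w − 2). Setting this equal to 14/3 gives w − 2 = 14/(14/3) = 3, so w = 5.

w = 5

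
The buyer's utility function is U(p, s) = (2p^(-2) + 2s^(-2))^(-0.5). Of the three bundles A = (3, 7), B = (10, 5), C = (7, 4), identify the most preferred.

Bundle B

Evaluate utility at each bundle:
U(A) = 1.950.
U(B) = 3.162.
U(C) = 2.456.
Highest utility is B, so B ≻ C ≻ A.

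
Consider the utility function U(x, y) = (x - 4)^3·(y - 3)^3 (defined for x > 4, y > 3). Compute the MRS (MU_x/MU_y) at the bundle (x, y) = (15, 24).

MU_x = 3·(x−4)^2·(y−3)^3, MU_y = 3·(x−4)^3·(y−3)^2.
MRS = (y−3)/(x−4).
At (15, 24): MRS = 21/11.
So at (15, 24) the consumer would give up 21/11 units of y for one more unit of x.

MRS = 21/11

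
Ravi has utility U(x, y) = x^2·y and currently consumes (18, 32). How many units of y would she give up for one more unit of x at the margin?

MRS = 32/9

MU_x = 2·x·y and MU_y = x^2.
MRS = MU_x/MU_y = (2/1)·y/x.
At (18, 32): MRS = 32/9.
The indifference curve has slope −32/9 at this bundle.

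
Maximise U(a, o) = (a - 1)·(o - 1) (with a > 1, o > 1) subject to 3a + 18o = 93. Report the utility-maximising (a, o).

MU_a = (o−1), MU_o = (a−1).
MRS = (o−1)/(a−1).
Tangency: set MRS = p_a/p_o = 3/18 = 1/6.
So (o − 1)/(a − 1) = 1/6, i.e. (o − 1) = (1/6)·(a − 1).
Rewrite the budget in excess-of-subsistence terms: 3·(a − 1) + 18·(o − 1) = 93 − 3·1 − 18·1 = 72.
Substituting, 6·(a − 1) = 72, so a − 1 = 12 and a* = 13.
Then o − 1 = (1/6)·12 = 2, so o* = 3.

a* = 13, o* = 3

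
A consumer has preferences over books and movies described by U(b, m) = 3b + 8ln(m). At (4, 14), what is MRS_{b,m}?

MRS = 5.25

MU_b = 3, MU_m = 8/m.
MRS = 3 ÷ (8/m).
At (4, 14): MRS = 5.25.
So at (4, 14) the consumer would give up 5.25 units of m for one more unit of b.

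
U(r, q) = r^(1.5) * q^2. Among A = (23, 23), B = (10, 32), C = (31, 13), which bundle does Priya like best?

Bundle A

Evaluate utility at each bundle:
U(A) = 58350.882.
U(B) = 32381.723.
U(C) = 29169.517.
Highest utility is A, so A ≻ B ≻ C.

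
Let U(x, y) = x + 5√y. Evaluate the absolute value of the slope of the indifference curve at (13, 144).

MRS = 4.8

MU_x = 1, MU_y = 5/(2√y).
MRS = 1 ÷ (5/(2√y)).
At (13, 144): MRS = 4.8.
The indifference curve has slope −4.8 at this bundle.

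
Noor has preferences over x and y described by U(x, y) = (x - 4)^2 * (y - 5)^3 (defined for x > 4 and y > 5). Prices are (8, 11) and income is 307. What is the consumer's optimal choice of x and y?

MU_x = 2·(x−4)·(y−5)^3, MU_y = 3·(x−4)^2·(y−5)^2.
MRS = (2/3)·(y−5)/(x−4).
Tangency: set MRS = p_x/p_y = 8/11.
So (2/3)·(y − 5)/(x − 4) = 8/11, i.e. (y − 5) = (12/11)·(x − 4).
Rewrite the budget in excess-of-subsistence terms: 8·(x − 4) + 11·(y − 5) = 307 − 8·4 − 11·5 = 220.
Substituting, 20·(x − 4) = 220, so x − 4 = 11 and x* = 15.
Then y − 5 = (12/11)·11 = 12, so y* = 17.

x* = 15, y* = 17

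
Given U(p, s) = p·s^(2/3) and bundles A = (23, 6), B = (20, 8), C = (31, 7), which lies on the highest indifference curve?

Bundle C

Evaluate utility at each bundle:
U(A) = 75.944.
U(B) = 80.000.
U(C) = 113.438.
Highest utility is C, so C ≻ B ≻ A.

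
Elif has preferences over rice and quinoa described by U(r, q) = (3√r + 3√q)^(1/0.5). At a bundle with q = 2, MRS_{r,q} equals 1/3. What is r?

For CES with ρ = 0.5, MRS = √(q/r).
Setting √(2/r) = 1/3 gives 2/r = 1/9 and r = 18.

r = 18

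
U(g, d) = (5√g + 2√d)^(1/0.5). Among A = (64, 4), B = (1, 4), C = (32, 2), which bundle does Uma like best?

Evaluate utility at each bundle:
U(A) = 1936.000.
U(B) = 81.000.
U(C) = 968.000.
Highest utility is A, so A ≻ C ≻ B.

Bundle A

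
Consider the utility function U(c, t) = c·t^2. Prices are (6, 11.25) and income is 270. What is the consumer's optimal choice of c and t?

MU_c = t^2 and MU_t = 2·c·t.
MRS = MU_c/MU_t = (1/2)·t/c.
Tangency: set MRS = p_c/p_t = 6/11.25 = 8/15.
So (1/2)·t/c = 8/15, i.e. t = (16/15)·c.
Substitute into the budget 6·c + 11.25·t = 270: 18·c = 270, so c* = 15.
Then t* = (16/15)·15 = 16.

c* = 15, t* = 16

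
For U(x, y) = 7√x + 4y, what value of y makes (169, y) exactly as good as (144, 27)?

U(144, 27) = 192.
Set U(169, y) = 192 and solve.
With x = 169: √169 = 13, so 4y = 192 − 7·13 = 101 and y = 25.25.
Check: U(169, 25.25) = 192.

y = 25.25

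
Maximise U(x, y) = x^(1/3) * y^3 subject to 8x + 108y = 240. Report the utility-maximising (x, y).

x* = 3, y* = 2

MU_x = 1/3·x^(-2/3)·y^3 and MU_y = 3·x^(1/3)·y^2.
MRS = MU_x/MU_y = (1/9)·y/x.
Tangency: set MRS = p_x/p_y = 8/108 = 2/27.
So (1/9)·y/x = 2/27, i.e. y = (2/3)·x.
Substitute into the budget 8·x + 108·y = 240: 80·x = 240, so x* = 3.
Then y* = (2/3)·3 = 2.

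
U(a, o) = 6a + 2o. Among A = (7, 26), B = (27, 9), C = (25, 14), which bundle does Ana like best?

Bundle B

Evaluate utility at each bundle:
U(A) = 94.
U(B) = 180.
U(C) = 178.
Highest utility is B, so B ≻ C ≻ A.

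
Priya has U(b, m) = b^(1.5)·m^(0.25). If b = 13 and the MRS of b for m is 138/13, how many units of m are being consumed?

MU_b = 1.5·√b·m^(0.25) and MU_m = 0.25·b^(1.5)·m^(-0.75).
MRS = MU_b/MU_m = (6)·m/b.
Substitute b = 13: MRS = m/(13/6). Setting m/(13/6) = 138/13 gives m = (138/13)·(13/6) = 23.

m = 23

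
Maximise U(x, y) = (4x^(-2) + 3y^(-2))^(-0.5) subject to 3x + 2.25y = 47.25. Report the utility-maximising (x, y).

x* = 9, y* = 9

For CES with ρ = -2, MRS = (4/3)·(y/x)^3.
Tangency: set MRS = p_x/p_y = 3/2.25 = 4/3.
So (y/x)^3 = 1; taking the cube root, y/x = 1, i.e. y = x.
Substitute into the budget 3·x + 2.25·y = 47.25: 5.25·x = 47.25, so x* = 9 and y* = 9.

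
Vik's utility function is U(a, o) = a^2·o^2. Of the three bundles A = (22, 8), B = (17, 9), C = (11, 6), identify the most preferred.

Bundle A

Evaluate utility at each bundle:
U(A) = 30976.
U(B) = 23409.
U(C) = 4356.
Highest utility is A, so A ≻ B ≻ C.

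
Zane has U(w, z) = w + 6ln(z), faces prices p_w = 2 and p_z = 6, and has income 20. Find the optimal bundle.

MU_w = 1, MU_z = 6/z.
MRS = 1 ÷ (6/z).
Tangency: set MRS = p_w/p_z = 2/6 = 1/3.
MRS depends only on z: (1/6)·z = 1/3 ⇒ z* = (1/3)/(1/6) = 2.
From the budget, 2·w = 20 − 6·2 = 8, so w* = 4.

w* = 4, z* = 2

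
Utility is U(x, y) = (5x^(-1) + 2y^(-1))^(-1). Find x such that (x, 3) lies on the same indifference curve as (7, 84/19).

U depends on (x, y) only through S = 5x^(-1) + 2y^(-1), so equal utility means equal S. At (7, 84/19): S = 7/6.
With y = 3: 2·3^(-1) = 2/3, so 5x^(-1) = 7/6 − 2/3 = 0.5, i.e. x^(-1) = 0.1.
Hence x = 1/0.1 = 10.
Check: U(10, 3) = 0.8571.

x = 10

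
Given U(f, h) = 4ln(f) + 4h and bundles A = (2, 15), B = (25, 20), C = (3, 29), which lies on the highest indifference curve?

Bundle C

Evaluate utility at each bundle:
U(A) = 62.773.
U(B) = 92.876.
U(C) = 120.394.
Highest utility is C, so C ≻ B ≻ A.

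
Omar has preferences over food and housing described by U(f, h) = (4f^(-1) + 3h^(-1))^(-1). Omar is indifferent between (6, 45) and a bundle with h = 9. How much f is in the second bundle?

f = 10

U depends on (f, h) only through S = 4f^(-1) + 3h^(-1), so equal utility means equal S. At (6, 45): S = 11/15.
With h = 9: 3·9^(-1) = 1/3, so 4f^(-1) = 11/15 − 1/3 = 0.4, i.e. f^(-1) = 0.1.
Hence f = 1/0.1 = 10.
Check: U(10, 9) = 1.3636.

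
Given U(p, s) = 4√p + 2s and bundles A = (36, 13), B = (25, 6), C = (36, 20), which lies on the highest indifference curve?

Evaluate utility at each bundle:
U(A) = 50.000.
U(B) = 32.000.
U(C) = 64.000.
Highest utility is C, so C ≻ A ≻ B.

Bundle C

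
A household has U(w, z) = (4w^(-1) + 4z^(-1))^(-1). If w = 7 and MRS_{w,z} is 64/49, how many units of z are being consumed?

For CES with ρ = -1, MRS = (z/w)^2.
Setting (z/7)^2 = 64/49 gives z/7 = 8/7 and z = 8.

z = 8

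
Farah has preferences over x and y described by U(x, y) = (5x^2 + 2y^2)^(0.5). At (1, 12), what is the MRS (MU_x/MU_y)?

For CES with ρ = 2, MRS = (5/2)·(y/x)^(-1).
At (1, 12): MRS = 5/24.
The indifference curve has slope −5/24 at this bundle.

MRS = 5/24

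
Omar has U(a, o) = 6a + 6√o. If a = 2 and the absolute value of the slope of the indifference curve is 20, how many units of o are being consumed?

MU_a = 6, MU_o = 6/(2√o).
MRS = 6 ÷ (6/(2√o)).
MRS depends only on o: 2·√o = 20 ⇒ √o = 20/2 = 10 ⇒ o = 100.

o = 100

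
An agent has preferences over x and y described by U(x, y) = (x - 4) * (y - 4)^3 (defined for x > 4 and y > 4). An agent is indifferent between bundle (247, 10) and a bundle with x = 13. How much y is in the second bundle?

U(247, 10) = 52488.
Set U(13, y) = 52488 and solve.
With x = 13: (13 − 4) = 9, so (y − 4)^3 = 52488/9 = 5832.
Taking the cube root (with y > 4): y − 4 = 18, so y = 22.
Check: U(13, 22) = 52488.

y = 22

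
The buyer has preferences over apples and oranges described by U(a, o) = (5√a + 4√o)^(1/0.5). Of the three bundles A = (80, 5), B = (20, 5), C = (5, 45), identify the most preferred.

Evaluate utility at each bundle:
U(A) = 2880.000.
U(B) = 980.000.
U(C) = 1445.000.
Highest utility is A, so A ≻ C ≻ B.

Bundle A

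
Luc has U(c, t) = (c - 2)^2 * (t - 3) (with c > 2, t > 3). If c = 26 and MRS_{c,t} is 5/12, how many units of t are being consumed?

t = 8

MU_c = 2·(c−2)·(t−3), MU_t = (c−2)^2.
MRS = (2/1)·(t−3)/(c−2).
Substitute c = 26: MRS = (t − 3)/12. Setting this equal to 5/12 gives t − 3 = (5/12)·12 = 5, so t = 8.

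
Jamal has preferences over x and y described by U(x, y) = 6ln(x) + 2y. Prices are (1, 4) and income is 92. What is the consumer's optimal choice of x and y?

x* = 12, y* = 20

MU_x = 6/x, MU_y = 2.
MRS = 6/x ÷ 2.
Tangency: set MRS = p_x/p_y = 1/4 = 0.25.
MRS depends only on x: 3/x = 0.25 ⇒ x* = 3/0.25 = 12.
From the budget, 4·y = 92 − 1·12 = 80, so y* = 20.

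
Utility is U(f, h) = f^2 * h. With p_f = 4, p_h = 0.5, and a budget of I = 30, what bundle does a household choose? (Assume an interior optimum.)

f* = 5, h* = 20

MU_f = 2·f·h and MU_h = f^2.
MRS = MU_f/MU_h = (2/1)·h/f.
Tangency: set MRS = p_f/p_h = 4/0.5 = 8.
So (2/1)·h/f = 8, i.e. h = 4·f.
Substitute into the budget 4·f + 0.5·h = 30: 6·f = 30, so f* = 5.
Then h* = 4·5 = 20.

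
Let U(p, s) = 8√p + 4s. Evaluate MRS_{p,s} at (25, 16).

MRS = 0.2

MU_p = 8/(2√p), MU_s = 4.
MRS = 8/(2√p) ÷ 4.
At (25, 16): MRS = 0.2.
So at (25, 16) the consumer would give up 0.2 units of s for one more unit of p.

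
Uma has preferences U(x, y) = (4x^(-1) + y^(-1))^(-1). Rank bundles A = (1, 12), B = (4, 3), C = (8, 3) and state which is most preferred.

Bundle C

Evaluate utility at each bundle:
U(A) = 0.245.
U(B) = 0.750.
U(C) = 1.200.
Highest utility is C, so C ≻ B ≻ A.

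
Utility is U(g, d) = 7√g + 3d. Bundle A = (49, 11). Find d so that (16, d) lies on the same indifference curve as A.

d = 18

U(49, 11) = 82.
Set U(16, d) = 82 and solve.
With g = 16: √16 = 4, so 3d = 82 − 7·4 = 54 and d = 18.
Check: U(16, 18) = 82.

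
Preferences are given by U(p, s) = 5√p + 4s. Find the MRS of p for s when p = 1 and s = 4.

MRS = 0.625

MU_p = 5/(2√p), MU_s = 4.
MRS = 5/(2√p) ÷ 4.
At (1, 4): MRS = 0.625.
So at (1, 4) the consumer would give up 0.625 units of s for one more unit of p.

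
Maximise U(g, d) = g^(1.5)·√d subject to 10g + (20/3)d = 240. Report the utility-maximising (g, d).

g* = 18, d* = 9

MU_g = 1.5·√g·√d and MU_d = 0.5·g^(1.5)·d^(-0.5).
MRS = MU_g/MU_d = (3)·d/g.
Tangency: set MRS = p_g/p_d = 10/(20/3) = 1.5.
So (3)·d/g = 1.5, i.e. d = 0.5·g.
Substitute into the budget 10·g + (20/3)·d = 240: (40/3)·g = 240, so g* = 18.
Then d* = 0.5·18 = 9.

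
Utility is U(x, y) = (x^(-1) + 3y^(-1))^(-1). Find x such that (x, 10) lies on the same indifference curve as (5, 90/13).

x = 3

U depends on (x, y) only through S = x^(-1) + 3y^(-1), so equal utility means equal S. At (5, 90/13): S = 19/30.
With y = 10: 3·10^(-1) = 0.3, so x^(-1) = 19/30 − 0.3 = 1/3.
Hence x = 1/(1/3) = 3.
Check: U(3, 10) = 1.5789.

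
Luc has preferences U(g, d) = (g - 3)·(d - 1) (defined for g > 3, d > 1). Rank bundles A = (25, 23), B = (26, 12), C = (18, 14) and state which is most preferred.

Bundle A

Evaluate utility at each bundle:
U(A) = 484.
U(B) = 253.
U(C) = 195.
Highest utility is A, so A ≻ B ≻ C.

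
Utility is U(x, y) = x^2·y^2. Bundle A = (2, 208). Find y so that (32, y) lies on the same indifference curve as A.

U(2, 208) = 173056.
Set U(32, y) = 173056 and solve.
With x = 32: 32^2 = 1024, so y^2 = 173056/1024 = 169; taking the square root, y = 13.
Check: U(32, 13) = 173056.

y = 13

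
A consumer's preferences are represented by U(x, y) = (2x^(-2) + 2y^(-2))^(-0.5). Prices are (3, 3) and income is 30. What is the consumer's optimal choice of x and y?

For CES with ρ = -2, MRS = (y/x)^3.
Tangency: set MRS = p_x/p_y = 3/3 = 1.
So (y/x)^3 = 1; taking the cube root, y/x = 1, i.e. y = x.
Substitute into the budget 3·x + 3·y = 30: 6·x = 30, so x* = 5 and y* = 5.

x* = 5, y* = 5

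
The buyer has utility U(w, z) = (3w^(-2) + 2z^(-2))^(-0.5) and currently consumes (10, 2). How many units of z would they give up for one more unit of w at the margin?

For CES with ρ = -2, MRS = (3/2)·(z/w)^3.
At (10, 2): MRS = 3/250.
The indifference curve has slope −3/250 at this bundle.

MRS = 3/250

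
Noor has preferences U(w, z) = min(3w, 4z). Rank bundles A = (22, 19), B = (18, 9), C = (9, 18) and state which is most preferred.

Bundle A

Evaluate utility at each bundle:
U(A) = 66.
U(B) = 36.
U(C) = 27.
Highest utility is A, so A ≻ B ≻ C.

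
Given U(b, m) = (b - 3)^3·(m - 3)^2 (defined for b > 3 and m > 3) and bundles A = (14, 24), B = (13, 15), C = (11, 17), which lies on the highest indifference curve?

Bundle A

Evaluate utility at each bundle:
U(A) = 586971.
U(B) = 144000.
U(C) = 100352.
Highest utility is A, so A ≻ B ≻ C.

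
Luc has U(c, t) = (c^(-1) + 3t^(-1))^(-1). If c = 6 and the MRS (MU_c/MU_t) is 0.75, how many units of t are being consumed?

For CES with ρ = -1, MRS = (1/3)·(t/c)^2.
Setting (1/3)·(t/6)^2 = 0.75 gives (t/6)^2 = 2.25, so t/6 = 1.5 and t = 9.

t = 9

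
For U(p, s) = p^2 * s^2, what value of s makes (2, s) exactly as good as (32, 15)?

U(32, 15) = 230400.
Set U(2, s) = 230400 and solve.
With p = 2: 2^2 = 4, so s^2 = 230400/4 = 57600; taking the square root, s = 240.
Check: U(2, 240) = 230400.

s = 240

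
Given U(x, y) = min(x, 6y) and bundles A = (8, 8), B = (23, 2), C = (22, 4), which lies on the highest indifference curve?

Evaluate utility at each bundle:
U(A) = 8.
U(B) = 12.
U(C) = 22.
Highest utility is C, so C ≻ B ≻ A.

Bundle C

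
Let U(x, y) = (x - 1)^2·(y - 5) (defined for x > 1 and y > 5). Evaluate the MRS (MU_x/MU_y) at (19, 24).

MRS = 19/9

MU_x = 2·(x−1)·(y−5), MU_y = (x−1)^2.
MRS = (2/1)·(y−5)/(x−1).
At (19, 24): MRS = 19/9.
The indifference curve has slope −19/9 at this bundle.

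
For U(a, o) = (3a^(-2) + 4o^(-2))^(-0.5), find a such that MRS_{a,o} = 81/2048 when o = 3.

a = 8

For CES with ρ = -2, MRS = (3/4)·(o/a)^3.
Setting (3/4)·(3/a)^3 = 81/2048 gives (3/a)^3 = 27/512, so 3/a = 0.375 and a = 8.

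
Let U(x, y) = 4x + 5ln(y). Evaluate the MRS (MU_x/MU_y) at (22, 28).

MU_x = 4, MU_y = 5/y.
MRS = 4 ÷ (5/y).
At (22, 28): MRS = 22.4.
That is, one extra unit of x is worth 22.4 units of y at the margin.

MRS = 22.4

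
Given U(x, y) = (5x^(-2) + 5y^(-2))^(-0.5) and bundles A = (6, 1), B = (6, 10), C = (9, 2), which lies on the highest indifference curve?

Evaluate utility at each bundle:
U(A) = 0.441.
U(B) = 2.301.
U(C) = 0.873.
Highest utility is B, so B ≻ C ≻ A.

Bundle B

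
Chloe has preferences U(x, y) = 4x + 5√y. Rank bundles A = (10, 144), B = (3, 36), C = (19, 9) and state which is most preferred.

Bundle A

Evaluate utility at each bundle:
U(A) = 100.000.
U(B) = 42.000.
U(C) = 91.000.
Highest utility is A, so A ≻ C ≻ B.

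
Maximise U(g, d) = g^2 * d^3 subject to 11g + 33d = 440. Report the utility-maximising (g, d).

MU_g = 2·g·d^3 and MU_d = 3·g^2·d^2.
MRS = MU_g/MU_d = (2/3)·d/g.
Tangency: set MRS = p_g/p_d = 11/33 = 1/3.
So (2/3)·d/g = 1/3, i.e. d = 0.5·g.
Substitute into the budget 11·g + 33·d = 440: 27.5·g = 440, so g* = 16.
Then d* = 0.5·16 = 8.

g* = 16, d* = 8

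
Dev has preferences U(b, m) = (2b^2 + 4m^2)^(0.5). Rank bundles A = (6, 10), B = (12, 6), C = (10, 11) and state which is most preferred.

Evaluate utility at each bundle:
U(A) = 21.726.
U(B) = 20.785.
U(C) = 26.153.
Highest utility is C, so C ≻ A ≻ B.

Bundle C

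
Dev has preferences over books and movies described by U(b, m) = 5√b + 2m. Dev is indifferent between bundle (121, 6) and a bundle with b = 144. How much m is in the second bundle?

U(121, 6) = 67.
Set U(144, m) = 67 and solve.
With b = 144: √144 = 12, so 2m = 67 − 5·12 = 7 and m = 3.5.
Check: U(144, 3.5) = 67.

m = 3.5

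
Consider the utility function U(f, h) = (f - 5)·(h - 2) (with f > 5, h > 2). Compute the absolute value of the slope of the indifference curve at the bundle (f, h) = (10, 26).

MU_f = (h−2), MU_h = (f−5).
MRS = (h−2)/(f−5).
At (10, 26): MRS = 4.8.
The indifference curve has slope −4.8 at this bundle.

MRS = 4.8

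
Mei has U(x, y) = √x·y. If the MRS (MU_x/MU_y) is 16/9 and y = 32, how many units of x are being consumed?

MU_x = 0.5·x^(-0.5)·y and MU_y = √x.
MRS = MU_x/MU_y = (0.5)·y/x.
Substitute y = 32: MRS = 16/x. Setting 16/x = 16/9 gives x = 16/(16/9) = 9.

x = 9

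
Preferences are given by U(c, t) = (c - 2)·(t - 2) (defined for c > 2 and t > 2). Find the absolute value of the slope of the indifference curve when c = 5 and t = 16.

MRS = 14/3

MU_c = (t−2), MU_t = (c−2).
MRS = (t−2)/(c−2).
At (5, 16): MRS = 14/3.
So at (5, 16) the consumer would give up 14/3 units of t for one more unit of c.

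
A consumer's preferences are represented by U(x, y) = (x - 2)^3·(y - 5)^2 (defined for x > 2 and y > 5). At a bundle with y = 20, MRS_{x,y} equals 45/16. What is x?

MU_x = 3·(x−2)^2·(y−5)^2, MU_y = 2·(x−2)^3·(y−5).
MRS = (3/2)·(y−5)/(x−2).
Substitute y = 20: MRS = 22.5/(x − 2). Setting this equal to 45/16 gives x − 2 = 22.5/(45/16) = 8, so x = 10.

x = 10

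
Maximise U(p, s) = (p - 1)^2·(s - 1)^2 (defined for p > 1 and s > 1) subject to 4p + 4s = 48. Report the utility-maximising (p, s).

MU_p = 2·(p−1)·(s−1)^2, MU_s = 2·(p−1)^2·(s−1).
MRS = (s−1)/(p−1).
Tangency: set MRS = p_p/p_s = 4/4 = 1.
So (s − 1)/(p − 1) = 1, i.e. (s − 1) = (p − 1).
Rewrite the budget in excess-of-subsistence terms: 4·(p − 1) + 4·(s − 1) = 48 − 4·1 − 4·1 = 40.
Substituting, 8·(p − 1) = 40, so p − 1 = 5 and p* = 6.
Then s − 1 = 5, so s* = 6.

p* = 6, s* = 6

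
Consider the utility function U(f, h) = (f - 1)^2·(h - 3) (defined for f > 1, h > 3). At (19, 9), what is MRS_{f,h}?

MU_f = 2·(f−1)·(h−3), MU_h = (f−1)^2.
MRS = (2/1)·(h−3)/(f−1).
At (19, 9): MRS = 2/3.
That is, one extra unit of f is worth 2/3 units of h at the margin.

MRS = 2/3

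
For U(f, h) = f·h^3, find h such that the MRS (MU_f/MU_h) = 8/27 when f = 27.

MU_f = h^3 and MU_h = 3·f·h^2.
MRS = MU_f/MU_h = (1/3)·h/f.
Substitute f = 27: MRS = h/81. Setting h/81 = 8/27 gives h = (8/27)·81 = 24.

h = 24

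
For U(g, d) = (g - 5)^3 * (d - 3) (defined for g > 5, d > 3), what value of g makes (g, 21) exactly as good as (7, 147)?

U(7, 147) = 1152.
Set U(g, 21) = 1152 and solve.
With d = 21: (21 − 3) = 18, so (g − 5)^3 = 1152/18 = 64.
Taking the cube root (with g > 5): g − 5 = 4, so g = 9.
Check: U(9, 21) = 1152.

g = 9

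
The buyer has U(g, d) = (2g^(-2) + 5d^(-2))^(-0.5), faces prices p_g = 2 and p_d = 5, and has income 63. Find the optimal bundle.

g* = 9, d* = 9

For CES with ρ = -2, MRS = (2/5)·(d/g)^3.
Tangency: set MRS = p_g/p_d = 2/5 = 0.4.
So (d/g)^3 = 1; taking the cube root, d/g = 1, i.e. d = g.
Substitute into the budget 2·g + 5·d = 63: 7·g = 63, so g* = 9 and d* = 9.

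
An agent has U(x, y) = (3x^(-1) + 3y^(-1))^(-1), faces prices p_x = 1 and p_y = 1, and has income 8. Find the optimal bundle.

x* = 4, y* = 4

For CES with ρ = -1, MRS = (y/x)^2.
Tangency: set MRS = p_x/p_y = 1/1 = 1.
So (y/x)^2 = 1; taking the square root, y/x = 1, i.e. y = x.
Substitute into the budget 1·x + 1·y = 8: 2·x = 8, so x* = 4 and y* = 4.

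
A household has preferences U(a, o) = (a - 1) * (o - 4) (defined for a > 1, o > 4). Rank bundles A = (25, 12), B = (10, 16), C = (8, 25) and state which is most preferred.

Evaluate utility at each bundle:
U(A) = 192.
U(B) = 108.
U(C) = 147.
Highest utility is A, so A ≻ C ≻ B.

Bundle A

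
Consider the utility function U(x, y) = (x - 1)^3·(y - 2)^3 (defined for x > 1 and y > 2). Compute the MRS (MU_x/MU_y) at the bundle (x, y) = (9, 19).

MRS = 2.125

MU_x = 3·(x−1)^2·(y−2)^3, MU_y = 3·(x−1)^3·(y−2)^2.
MRS = (y−2)/(x−1).
At (9, 19): MRS = 2.125.
So at (9, 19) the consumer would give up 2.125 units of y for one more unit of x.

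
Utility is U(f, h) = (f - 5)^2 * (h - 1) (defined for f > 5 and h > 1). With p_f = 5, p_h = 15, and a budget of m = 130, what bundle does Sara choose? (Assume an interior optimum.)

MU_f = 2·(f−5)·(h−1), MU_h = (f−5)^2.
MRS = (2/1)·(h−1)/(f−5).
Tangency: set MRS = p_f/p_h = 5/15 = 1/3.
So (2/1)·(h − 1)/(f − 5) = 1/3, i.e. (h − 1) = (1/6)·(f − 5).
Rewrite the budget in excess-of-subsistence terms: 5·(f − 5) + 15·(h − 1) = 130 − 5·5 − 15·1 = 90.
Substituting, 7.5·(f − 5) = 90, so f − 5 = 12 and f* = 17.
Then h − 1 = (1/6)·12 = 2, so h* = 3.

f* = 17, h* = 3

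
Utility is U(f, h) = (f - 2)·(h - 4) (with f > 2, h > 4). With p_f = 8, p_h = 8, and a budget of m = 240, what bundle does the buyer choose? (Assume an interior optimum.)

MU_f = (h−4), MU_h = (f−2).
MRS = (h−4)/(f−2).
Tangency: set MRS = p_f/p_h = 8/8 = 1.
So (h − 4)/(f − 2) = 1, i.e. (h − 4) = (f − 2).
Rewrite the budget in excess-of-subsistence terms: 8·(f − 2) + 8·(h − 4) = 240 − 8·2 − 8·4 = 192.
Substituting, 16·(f − 2) = 192, so f − 2 = 12 and f* = 14.
Then h − 4 = 12, so h* = 16.

f* = 14, h* = 16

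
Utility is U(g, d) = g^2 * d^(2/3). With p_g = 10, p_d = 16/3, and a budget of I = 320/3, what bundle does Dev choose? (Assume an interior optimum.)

g* = 8, d* = 5

MU_g = 2·g·d^(2/3) and MU_d = 2/3·g^2·d^(-1/3).
MRS = MU_g/MU_d = (3)·d/g.
Tangency: set MRS = p_g/p_d = 10/(16/3) = 1.875.
So (3)·d/g = 1.875, i.e. d = 0.625·g.
Substitute into the budget 10·g + (16/3)·d = 320/3: (40/3)·g = 320/3, so g* = 8.
Then d* = 0.625·8 = 5.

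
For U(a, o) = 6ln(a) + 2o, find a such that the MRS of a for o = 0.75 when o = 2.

MU_a = 6/a, MU_o = 2.
MRS = 6/a ÷ 2.
MRS depends only on a: 3/a = 0.75 ⇒ a = 3/0.75 = 4.

a = 4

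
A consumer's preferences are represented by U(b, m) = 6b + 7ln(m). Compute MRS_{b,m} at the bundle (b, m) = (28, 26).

MU_b = 6, MU_m = 7/m.
MRS = 6 ÷ (7/m).
At (28, 26): MRS = 156/7.
So at (28, 26) the consumer would give up 156/7 units of m for one more unit of b.

MRS = 156/7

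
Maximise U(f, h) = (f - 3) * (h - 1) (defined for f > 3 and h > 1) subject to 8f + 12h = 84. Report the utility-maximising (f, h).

f* = 6, h* = 3

MU_f = (h−1), MU_h = (f−3).
MRS = (h−1)/(f−3).
Tangency: set MRS = p_f/p_h = 8/12 = 2/3.
So (h − 1)/(f − 3) = 2/3, i.e. (h − 1) = (2/3)·(f − 3).
Rewrite the budget in excess-of-subsistence terms: 8·(f − 3) + 12·(h − 1) = 84 − 8·3 − 12·1 = 48.
Substituting, 16·(f − 3) = 48, so f − 3 = 3 and f* = 6.
Then h − 1 = (2/3)·3 = 2, so h* = 3.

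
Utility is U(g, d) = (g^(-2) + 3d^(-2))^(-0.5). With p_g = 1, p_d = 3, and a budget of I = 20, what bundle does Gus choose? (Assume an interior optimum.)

g* = 5, d* = 5

For CES with ρ = -2, MRS = (1/3)·(d/g)^3.
Tangency: set MRS = p_g/p_d = 1/3.
So (d/g)^3 = 1; taking the cube root, d/g = 1, i.e. d = g.
Substitute into the budget 1·g + 3·d = 20: 4·g = 20, so g* = 5 and d* = 5.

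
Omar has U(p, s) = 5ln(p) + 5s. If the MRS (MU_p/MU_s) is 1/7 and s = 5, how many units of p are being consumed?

p = 7

MU_p = 5/p, MU_s = 5.
MRS = 5/p ÷ 5.
MRS depends only on p: 1/p = 1/7 ⇒ p = 1/(1/7) = 7.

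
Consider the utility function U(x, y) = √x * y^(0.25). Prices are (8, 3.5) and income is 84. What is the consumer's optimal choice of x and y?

MU_x = 0.5·x^(-0.5)·y^(0.25) and MU_y = 0.25·√x·y^(-0.75).
MRS = MU_x/MU_y = (2)·y/x.
Tangency: set MRS = p_x/p_y = 8/3.5 = 16/7.
So (2)·y/x = 16/7, i.e. y = (8/7)·x.
Substitute into the budget 8·x + 3.5·y = 84: 12·x = 84, so x* = 7.
Then y* = (8/7)·7 = 8.

x* = 7, y* = 8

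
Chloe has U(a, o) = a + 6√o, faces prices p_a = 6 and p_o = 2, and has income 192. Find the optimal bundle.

a* = 5, o* = 81

MU_a = 1, MU_o = 6/(2√o).
MRS = 1 ÷ (6/(2√o)).
Tangency: set MRS = p_a/p_o = 6/2 = 3.
MRS depends only on o: (1/3)·√o = 3 ⇒ √o = 3/(1/3) = 9 ⇒ o* = 81.
From the budget, 6·a = 192 − 2·81 = 30, so a* = 5.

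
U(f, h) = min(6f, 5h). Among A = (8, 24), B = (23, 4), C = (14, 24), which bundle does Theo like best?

Evaluate utility at each bundle:
U(A) = 48.
U(B) = 20.
U(C) = 84.
Highest utility is C, so C ≻ A ≻ B.

Bundle C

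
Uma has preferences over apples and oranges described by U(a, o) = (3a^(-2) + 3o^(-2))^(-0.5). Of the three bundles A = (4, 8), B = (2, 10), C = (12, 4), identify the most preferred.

Evaluate utility at each bundle:
U(A) = 2.066.
U(B) = 1.132.
U(C) = 2.191.
Highest utility is C, so C ≻ A ≻ B.

Bundle C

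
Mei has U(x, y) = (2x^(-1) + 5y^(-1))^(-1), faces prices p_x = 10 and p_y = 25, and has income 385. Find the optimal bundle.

For CES with ρ = -1, MRS = (2/5)·(y/x)^2.
Tangency: set MRS = p_x/p_y = 10/25 = 0.4.
So (y/x)^2 = 1; taking the square root, y/x = 1, i.e. y = x.
Substitute into the budget 10·x + 25·y = 385: 35·x = 385, so x* = 11 and y* = 11.

x* = 11, y* = 11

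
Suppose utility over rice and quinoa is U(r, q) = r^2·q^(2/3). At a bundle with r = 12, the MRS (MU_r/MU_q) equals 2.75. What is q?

MU_r = 2·r·q^(2/3) and MU_q = 2/3·r^2·q^(-1/3).
MRS = MU_r/MU_q = (3)·q/r.
Substitute r = 12: MRS = q/4. Setting q/4 = 2.75 gives q = 2.75·4 = 11.

q = 11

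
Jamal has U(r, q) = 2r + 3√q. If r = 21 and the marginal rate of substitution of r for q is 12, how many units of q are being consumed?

MU_r = 2, MU_q = 3/(2√q).
MRS = 2 ÷ (3/(2√q)).
MRS depends only on q: (4/3)·√q = 12 ⇒ √q = 12/(4/3) = 9 ⇒ q = 81.

q = 81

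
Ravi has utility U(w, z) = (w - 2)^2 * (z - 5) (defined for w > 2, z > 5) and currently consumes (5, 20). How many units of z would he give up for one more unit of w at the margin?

MRS = 10

MU_w = 2·(w−2)·(z−5), MU_z = (w−2)^2.
MRS = (2/1)·(z−5)/(w−2).
At (5, 20): MRS = 10.
That is, one extra unit of w is worth 10 units of z at the margin.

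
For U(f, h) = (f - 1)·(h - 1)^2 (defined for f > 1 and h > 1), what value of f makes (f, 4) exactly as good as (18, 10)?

f = 154

U(18, 10) = 1377.
Set U(f, 4) = 1377 and solve.
With h = 4: (4 − 1)^2 = 9, so (f − 1) = 1377/9 = 153.
So f = 1 + 153 = 154.
Check: U(154, 4) = 1377.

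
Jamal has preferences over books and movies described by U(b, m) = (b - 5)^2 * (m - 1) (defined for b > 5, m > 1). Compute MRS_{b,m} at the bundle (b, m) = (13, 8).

MU_b = 2·(b−5)·(m−1), MU_m = (b−5)^2.
MRS = (2/1)·(m−1)/(b−5).
At (13, 8): MRS = 1.75.
The indifference curve has slope −1.75 at this bundle.

MRS = 1.75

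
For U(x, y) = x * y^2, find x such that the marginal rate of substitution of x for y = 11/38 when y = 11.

x = 19

MU_x = y^2 and MU_y = 2·x·y.
MRS = MU_x/MU_y = (1/2)·y/x.
Substitute y = 11: MRS = 5.5/x. Setting 5.5/x = 11/38 gives x = 5.5/(11/38) = 19.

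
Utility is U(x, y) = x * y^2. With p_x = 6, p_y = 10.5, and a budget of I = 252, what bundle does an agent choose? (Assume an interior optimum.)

x* = 14, y* = 16

MU_x = y^2 and MU_y = 2·x·y.
MRS = MU_x/MU_y = (1/2)·y/x.
Tangency: set MRS = p_x/p_y = 6/10.5 = 4/7.
So (1/2)·y/x = 4/7, i.e. y = (8/7)·x.
Substitute into the budget 6·x + 10.5·y = 252: 18·x = 252, so x* = 14.
Then y* = (8/7)·14 = 16.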